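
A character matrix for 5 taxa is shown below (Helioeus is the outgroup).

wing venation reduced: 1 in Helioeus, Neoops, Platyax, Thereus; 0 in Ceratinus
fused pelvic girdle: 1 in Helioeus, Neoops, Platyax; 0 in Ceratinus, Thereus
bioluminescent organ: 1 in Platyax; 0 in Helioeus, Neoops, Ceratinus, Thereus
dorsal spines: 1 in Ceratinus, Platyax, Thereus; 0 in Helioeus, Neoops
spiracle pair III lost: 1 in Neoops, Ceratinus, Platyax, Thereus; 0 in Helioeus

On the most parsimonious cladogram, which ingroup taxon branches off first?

Neoops

Character polarity is set by the outgroup: the derived state is whichever differs from the outgroup's state, so for wing venation reduced, fused pelvic girdle the derived state is '0', and for the remaining characters it is '1'.
wing venation reduced (derived state '0') is unique to Ceratinus (autapomorphy; uninformative for grouping).
fused pelvic girdle (derived state '0') is shared by Ceratinus and Thereus — a synapomorphy uniting that clade.
bioluminescent organ: derived state '1' in Platyax only — an autapomorphy, so it tells us nothing about relationships among taxa.
dorsal spines (derived state '1') is shared by Ceratinus, Platyax, and Thereus — a synapomorphy uniting that clade.
spiracle pair III lost (derived state '1') is shared by all ingroup taxa — unites the whole ingroup.
Most parsimonious ingroup topology: (Neoops,((Ceratinus,Thereus),Platyax)).
Neoops is sister to the clade containing all other ingroup taxa, so it is the earliest-diverging (most basal) ingroup lineage.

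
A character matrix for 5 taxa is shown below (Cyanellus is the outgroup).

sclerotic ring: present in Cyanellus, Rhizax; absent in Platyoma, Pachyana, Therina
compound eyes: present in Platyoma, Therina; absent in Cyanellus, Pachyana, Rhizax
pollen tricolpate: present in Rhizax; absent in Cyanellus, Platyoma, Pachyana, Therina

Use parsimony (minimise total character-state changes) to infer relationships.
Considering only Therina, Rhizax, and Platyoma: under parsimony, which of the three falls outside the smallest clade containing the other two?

Character polarity is set by the outgroup: the derived state is whichever differs from the outgroup's state, so for sclerotic ring the derived state is 'absent', and for the remaining characters it is 'present'.
sclerotic ring: derived state 'absent' in Pachyana, Platyoma, and Therina only — synapomorphy for {Pachyana, Platyoma, Therina}.
compound eyes: derived state 'present' in Platyoma and Therina only — synapomorphy for {Platyoma, Therina}.
pollen tricolpate: derived state 'present' in Rhizax only — an autapomorphy, so it tells us nothing about relationships among taxa.
Most parsimonious ingroup topology: (((Platyoma,Therina),Pachyana),Rhizax).
Platyoma and Therina share a more recent common ancestor with each other than either does with Rhizax, so Rhizax is the least closely related of the three.

Rhizax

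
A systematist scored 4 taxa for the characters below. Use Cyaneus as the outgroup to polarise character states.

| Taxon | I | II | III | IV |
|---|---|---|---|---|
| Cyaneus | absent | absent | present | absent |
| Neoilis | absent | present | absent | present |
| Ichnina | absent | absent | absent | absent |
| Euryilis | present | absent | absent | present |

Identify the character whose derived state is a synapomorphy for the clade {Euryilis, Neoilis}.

Character polarity is set by the outgroup: the derived state is whichever differs from the outgroup's state, so for III the derived state is 'absent', and for the remaining characters it is 'present'.
I (derived state 'present') is unique to Euryilis (autapomorphy; uninformative for grouping).
II: derived state 'present' in Neoilis only — an autapomorphy, so it tells us nothing about relationships among taxa.
III (derived state 'absent') is shared by all ingroup taxa — unites the whole ingroup.
IV: derived state 'present' in Euryilis and Neoilis only — synapomorphy for {Euryilis, Neoilis}.
Most parsimonious ingroup topology: ((Neoilis,Euryilis),Ichnina).
The clade {Euryilis, Neoilis} is supported by IV: its derived state 'present' occurs in exactly those taxa and in no other taxon (including the outgroup).

IV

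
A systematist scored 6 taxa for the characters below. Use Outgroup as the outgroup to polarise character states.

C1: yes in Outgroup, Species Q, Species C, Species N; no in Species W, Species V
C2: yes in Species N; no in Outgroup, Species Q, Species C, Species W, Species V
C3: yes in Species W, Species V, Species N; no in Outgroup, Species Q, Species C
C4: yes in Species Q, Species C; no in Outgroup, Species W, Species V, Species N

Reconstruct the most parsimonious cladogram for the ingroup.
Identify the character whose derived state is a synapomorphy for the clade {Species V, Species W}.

C1

Character polarity is set by the outgroup: the derived state is whichever differs from the outgroup's state, so for C1 the derived state is 'no', and for the remaining characters it is 'yes'.
Only Species V and Species W show the derived state 'no' for C1, supporting them as a clade.
C2: derived state 'yes' in Species N only — an autapomorphy, so it tells us nothing about relationships among taxa.
C3: derived state 'yes' in Species N, Species V, and Species W only — synapomorphy for {Species N, Species V, Species W}.
C4: derived state 'yes' in Species C and Species Q only — synapomorphy for {Species C, Species Q}.
Most parsimonious ingroup topology: ((Species Q,Species C),((Species W,Species V),Species N)).
The clade {Species V, Species W} is supported by C1: its derived state 'no' occurs in exactly those taxa and in no other taxon (including the outgroup).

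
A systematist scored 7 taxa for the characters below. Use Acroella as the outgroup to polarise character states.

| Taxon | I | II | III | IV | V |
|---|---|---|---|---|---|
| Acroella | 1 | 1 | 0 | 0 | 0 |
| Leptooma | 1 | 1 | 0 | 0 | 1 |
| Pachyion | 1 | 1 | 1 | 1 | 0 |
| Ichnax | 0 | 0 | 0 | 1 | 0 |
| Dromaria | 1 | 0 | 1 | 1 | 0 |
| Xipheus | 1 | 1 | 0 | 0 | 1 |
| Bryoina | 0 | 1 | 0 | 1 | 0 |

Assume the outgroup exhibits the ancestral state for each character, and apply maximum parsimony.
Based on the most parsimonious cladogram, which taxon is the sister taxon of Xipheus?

Leptooma

Character polarity is set by the outgroup: the derived state is whichever differs from the outgroup's state, so for I, II the derived state is '0', and for the remaining characters it is '1'.
I (derived state '0') is shared by Bryoina and Ichnax — a synapomorphy uniting that clade.
II (state '0') occurs in Dromaria and Ichnax but conflicts with the nesting implied by the other characters — most parsimoniously interpreted as homoplasy.
III: derived state '1' in Dromaria and Pachyion only — synapomorphy for {Dromaria, Pachyion}.
IV: derived state '1' in Bryoina, Dromaria, Ichnax, and Pachyion only — synapomorphy for {Bryoina, Dromaria, Ichnax, Pachyion}.
Only Leptooma and Xipheus show the derived state '1' for V, supporting them as a clade.
Most parsimonious ingroup topology: (((Dromaria,Pachyion),(Ichnax,Bryoina)),(Leptooma,Xipheus)).
Xipheus and Leptooma form a cherry on this tree, so they are sister taxa.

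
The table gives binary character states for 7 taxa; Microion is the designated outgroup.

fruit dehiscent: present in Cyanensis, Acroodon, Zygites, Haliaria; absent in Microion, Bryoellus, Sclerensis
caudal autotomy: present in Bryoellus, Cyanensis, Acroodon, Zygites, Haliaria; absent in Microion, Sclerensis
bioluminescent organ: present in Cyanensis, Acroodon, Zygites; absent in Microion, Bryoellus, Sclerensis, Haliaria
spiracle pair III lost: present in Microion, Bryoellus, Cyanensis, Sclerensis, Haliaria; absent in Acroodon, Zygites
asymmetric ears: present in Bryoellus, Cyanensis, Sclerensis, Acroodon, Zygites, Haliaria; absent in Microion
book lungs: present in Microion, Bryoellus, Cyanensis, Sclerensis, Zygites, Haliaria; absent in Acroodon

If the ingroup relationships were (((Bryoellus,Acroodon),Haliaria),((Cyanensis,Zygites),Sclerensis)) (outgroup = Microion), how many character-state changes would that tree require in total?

11

Map each character onto (((Bryoellus,Acroodon),Haliaria),((Cyanensis,Zygites),Sclerensis)) (rooted by Microion) and count the minimum state changes it requires (Fitch parsimony):
fruit dehiscent: 3; caudal autotomy: 2; bioluminescent organ: 2; spiracle pair III lost: 2; asymmetric ears: 1; book lungs: 1.
Total tree length = 11.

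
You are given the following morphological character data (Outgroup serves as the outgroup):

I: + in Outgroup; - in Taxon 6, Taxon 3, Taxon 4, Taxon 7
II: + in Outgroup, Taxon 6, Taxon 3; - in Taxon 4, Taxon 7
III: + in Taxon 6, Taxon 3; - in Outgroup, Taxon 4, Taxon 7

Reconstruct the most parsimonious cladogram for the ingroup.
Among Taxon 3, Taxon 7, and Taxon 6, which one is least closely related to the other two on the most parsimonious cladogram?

Taxon 7

Character polarity is set by the outgroup: the derived state is whichever differs from the outgroup's state, so for I, II the derived state is '-', and for the remaining characters it is '+'.
I (derived state '-') is shared by all ingroup taxa — unites the whole ingroup.
II (derived state '-') is shared by Taxon 4 and Taxon 7 — a synapomorphy uniting that clade.
Only Taxon 3 and Taxon 6 show the derived state '+' for III, supporting them as a clade.
Most parsimonious ingroup topology: ((Taxon 6,Taxon 3),(Taxon 4,Taxon 7)).
Taxon 6 and Taxon 3 share a more recent common ancestor with each other than either does with Taxon 7, so Taxon 7 is the least closely related of the three.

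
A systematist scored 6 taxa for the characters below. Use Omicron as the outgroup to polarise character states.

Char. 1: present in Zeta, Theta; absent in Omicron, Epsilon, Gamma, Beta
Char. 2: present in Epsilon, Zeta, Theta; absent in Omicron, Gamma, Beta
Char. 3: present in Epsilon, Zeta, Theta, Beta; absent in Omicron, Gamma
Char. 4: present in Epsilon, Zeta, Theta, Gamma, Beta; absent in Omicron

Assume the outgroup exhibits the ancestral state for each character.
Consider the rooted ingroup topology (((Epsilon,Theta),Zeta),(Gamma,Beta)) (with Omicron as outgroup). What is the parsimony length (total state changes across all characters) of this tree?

Map each character onto (((Epsilon,Theta),Zeta),(Gamma,Beta)) (rooted by Omicron) and count the minimum state changes it requires (Fitch parsimony):
Char. 1: 2; Char. 2: 1; Char. 3: 2; Char. 4: 1.
Total tree length = 6.

6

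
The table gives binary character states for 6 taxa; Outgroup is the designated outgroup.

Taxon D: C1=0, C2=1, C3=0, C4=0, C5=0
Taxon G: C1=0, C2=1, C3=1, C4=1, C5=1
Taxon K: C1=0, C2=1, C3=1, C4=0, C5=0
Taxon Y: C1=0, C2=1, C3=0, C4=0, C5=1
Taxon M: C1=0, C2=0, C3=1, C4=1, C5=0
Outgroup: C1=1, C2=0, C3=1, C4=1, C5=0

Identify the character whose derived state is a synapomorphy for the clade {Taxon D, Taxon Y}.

Character polarity is set by the outgroup: the derived state is whichever differs from the outgroup's state, so for C1, C3, C4 the derived state is '0', and for the remaining characters it is '1'.
C1 (derived state '0') is shared by all ingroup taxa — unites the whole ingroup.
C2: derived state '1' in Taxon D, Taxon G, Taxon K, and Taxon Y only — synapomorphy for {Taxon D, Taxon G, Taxon K, Taxon Y}.
C3 (derived state '0') is shared by Taxon D and Taxon Y — a synapomorphy uniting that clade.
C4 (derived state '0') is shared by Taxon D, Taxon K, and Taxon Y — a synapomorphy uniting that clade.
C5 groups Taxon G and Taxon Y, which is incompatible with the clades supported by the remaining characters; treating it as convergent (homoplasy) costs fewer steps than any alternative tree.
Most parsimonious ingroup topology: ((Taxon G,(Taxon K,(Taxon Y,Taxon D))),Taxon M).
The clade {Taxon D, Taxon Y} is supported by C3: its derived state '0' occurs in exactly those taxa and in no other taxon (including the outgroup).

C3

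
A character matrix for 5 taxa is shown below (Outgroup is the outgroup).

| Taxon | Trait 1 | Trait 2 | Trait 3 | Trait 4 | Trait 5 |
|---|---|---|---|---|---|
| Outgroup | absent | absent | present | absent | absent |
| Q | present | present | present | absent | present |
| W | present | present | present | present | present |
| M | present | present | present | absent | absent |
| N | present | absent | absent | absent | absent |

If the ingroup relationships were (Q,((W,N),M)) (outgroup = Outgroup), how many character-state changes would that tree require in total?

Map each character onto (Q,((W,N),M)) (rooted by Outgroup) and count the minimum state changes it requires (Fitch parsimony):
Trait 1: 1; Trait 2: 2; Trait 3: 1; Trait 4: 1; Trait 5: 2.
Total tree length = 7.

7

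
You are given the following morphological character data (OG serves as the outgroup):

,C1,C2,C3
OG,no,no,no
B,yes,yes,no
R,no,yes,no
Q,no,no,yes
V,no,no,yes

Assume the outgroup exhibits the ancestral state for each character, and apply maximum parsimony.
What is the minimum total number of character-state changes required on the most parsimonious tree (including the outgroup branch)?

3

The outgroup has state 'no' for every character, so 'yes' is the derived state throughout.
C1: derived state 'yes' in B only — an autapomorphy, so it tells us nothing about relationships among taxa.
C2 (derived state 'yes') is shared by B and R — a synapomorphy uniting that clade.
C3: derived state 'yes' in Q and V only — synapomorphy for {Q, V}.
Most parsimonious ingroup topology: ((B,R),(Q,V)).
Changes per character on this tree: C1: 1; C2: 1; C3: 1.
Total = 3.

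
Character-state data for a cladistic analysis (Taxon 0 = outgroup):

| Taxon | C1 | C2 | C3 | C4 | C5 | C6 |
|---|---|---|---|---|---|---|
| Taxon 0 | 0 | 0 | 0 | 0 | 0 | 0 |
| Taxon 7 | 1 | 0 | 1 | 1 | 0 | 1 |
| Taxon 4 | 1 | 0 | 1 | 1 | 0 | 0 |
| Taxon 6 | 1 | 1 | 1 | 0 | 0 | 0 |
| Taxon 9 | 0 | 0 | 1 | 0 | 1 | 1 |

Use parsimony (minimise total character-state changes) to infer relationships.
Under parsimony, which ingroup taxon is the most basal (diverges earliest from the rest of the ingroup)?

Taxon 9

The outgroup has state '0' for every character, so '1' is the derived state throughout.
C1 (derived state '1') is shared by Taxon 4, Taxon 6, and Taxon 7 — a synapomorphy uniting that clade.
C2: derived state '1' in Taxon 6 only — an autapomorphy, so it tells us nothing about relationships among taxa.
All ingroup taxa share the derived state '1' for C3; it defines the ingroup but does not resolve relationships within it.
C4 (derived state '1') is shared by Taxon 4 and Taxon 7 — a synapomorphy uniting that clade.
C5 (derived state '1') is unique to Taxon 9 (autapomorphy; uninformative for grouping).
C6 (state '1') occurs in Taxon 7 and Taxon 9 but conflicts with the nesting implied by the other characters — most parsimoniously interpreted as homoplasy.
Most parsimonious ingroup topology: (((Taxon 7,Taxon 4),Taxon 6),Taxon 9).
Taxon 9 is sister to the clade containing all other ingroup taxa, so it is the earliest-diverging (most basal) ingroup lineage.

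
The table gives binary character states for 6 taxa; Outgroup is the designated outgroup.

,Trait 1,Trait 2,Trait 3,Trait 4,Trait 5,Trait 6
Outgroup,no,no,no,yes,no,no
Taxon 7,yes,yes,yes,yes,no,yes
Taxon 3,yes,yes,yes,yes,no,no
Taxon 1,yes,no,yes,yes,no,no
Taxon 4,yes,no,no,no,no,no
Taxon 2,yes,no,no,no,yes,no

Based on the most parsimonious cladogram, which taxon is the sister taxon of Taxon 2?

Character polarity is set by the outgroup: the derived state is whichever differs from the outgroup's state, so for Trait 4 the derived state is 'no', and for the remaining characters it is 'yes'.
Trait 1 (derived state 'yes') is shared by all ingroup taxa — unites the whole ingroup.
Trait 2 (derived state 'yes') is shared by Taxon 3 and Taxon 7 — a synapomorphy uniting that clade.
Trait 3: derived state 'yes' in Taxon 1, Taxon 3, and Taxon 7 only — synapomorphy for {Taxon 1, Taxon 3, Taxon 7}.
Trait 4 (derived state 'no') is shared by Taxon 2 and Taxon 4 — a synapomorphy uniting that clade.
Trait 5: derived state 'yes' in Taxon 2 only — an autapomorphy, so it tells us nothing about relationships among taxa.
Trait 6 (derived state 'yes') is unique to Taxon 7 (autapomorphy; uninformative for grouping).
Most parsimonious ingroup topology: (((Taxon 7,Taxon 3),Taxon 1),(Taxon 4,Taxon 2)).
Taxon 2 and Taxon 4 form a cherry on this tree, so they are sister taxa.

Taxon 4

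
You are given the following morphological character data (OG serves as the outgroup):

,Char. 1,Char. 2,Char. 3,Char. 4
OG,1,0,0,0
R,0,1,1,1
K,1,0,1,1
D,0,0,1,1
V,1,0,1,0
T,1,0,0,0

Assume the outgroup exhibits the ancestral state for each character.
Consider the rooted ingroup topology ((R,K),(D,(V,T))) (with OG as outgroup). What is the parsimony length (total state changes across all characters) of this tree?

Map each character onto ((R,K),(D,(V,T))) (rooted by OG) and count the minimum state changes it requires (Fitch parsimony):
Char. 1: 2; Char. 2: 1; Char. 3: 2; Char. 4: 2.
Total tree length = 7.

7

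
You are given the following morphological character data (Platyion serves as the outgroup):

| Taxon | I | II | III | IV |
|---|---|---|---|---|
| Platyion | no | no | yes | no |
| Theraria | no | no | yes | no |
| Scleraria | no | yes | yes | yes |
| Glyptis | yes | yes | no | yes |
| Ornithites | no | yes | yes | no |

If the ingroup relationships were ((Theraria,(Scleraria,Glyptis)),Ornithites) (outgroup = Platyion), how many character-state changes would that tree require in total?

5

Map each character onto ((Theraria,(Scleraria,Glyptis)),Ornithites) (rooted by Platyion) and count the minimum state changes it requires (Fitch parsimony):
I: 1; II: 2; III: 1; IV: 1.
Total tree length = 5.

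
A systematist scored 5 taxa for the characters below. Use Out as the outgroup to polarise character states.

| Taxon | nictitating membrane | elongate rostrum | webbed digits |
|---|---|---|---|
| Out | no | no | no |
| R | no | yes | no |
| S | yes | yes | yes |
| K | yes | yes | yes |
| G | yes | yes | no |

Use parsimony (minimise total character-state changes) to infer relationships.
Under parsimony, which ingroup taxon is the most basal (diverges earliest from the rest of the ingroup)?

The outgroup has state 'no' for every character, so 'yes' is the derived state throughout.
nictitating membrane (derived state 'yes') is shared by G, K, and S — a synapomorphy uniting that clade.
All ingroup taxa share the derived state 'yes' for elongate rostrum; it defines the ingroup but does not resolve relationships within it.
webbed digits (derived state 'yes') is shared by K and S — a synapomorphy uniting that clade.
Most parsimonious ingroup topology: (R,((S,K),G)).
R is sister to the clade containing all other ingroup taxa, so it is the earliest-diverging (most basal) ingroup lineage.

R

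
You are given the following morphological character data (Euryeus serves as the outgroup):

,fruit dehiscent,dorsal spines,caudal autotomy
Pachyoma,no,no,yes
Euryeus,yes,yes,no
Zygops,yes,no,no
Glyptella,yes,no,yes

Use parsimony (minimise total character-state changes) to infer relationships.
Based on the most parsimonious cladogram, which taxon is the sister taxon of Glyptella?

Pachyoma

Character polarity is set by the outgroup: the derived state is whichever differs from the outgroup's state, so for fruit dehiscent, dorsal spines the derived state is 'no', and for the remaining characters it is 'yes'.
fruit dehiscent: derived state 'no' in Pachyoma only — an autapomorphy, so it tells us nothing about relationships among taxa.
dorsal spines (derived state 'no') is shared by all ingroup taxa — unites the whole ingroup.
Only Glyptella and Pachyoma show the derived state 'yes' for caudal autotomy, supporting them as a clade.
Most parsimonious ingroup topology: (Zygops,(Glyptella,Pachyoma)).
Glyptella and Pachyoma form a cherry on this tree, so they are sister taxa.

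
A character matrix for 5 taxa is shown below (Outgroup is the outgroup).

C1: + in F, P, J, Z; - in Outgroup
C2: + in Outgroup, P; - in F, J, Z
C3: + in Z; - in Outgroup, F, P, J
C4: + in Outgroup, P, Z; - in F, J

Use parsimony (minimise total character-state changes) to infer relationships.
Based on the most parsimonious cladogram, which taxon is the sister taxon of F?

Character polarity is set by the outgroup: the derived state is whichever differs from the outgroup's state, so for C2, C4 the derived state is '-', and for the remaining characters it is '+'.
C1 (derived state '+') is shared by all ingroup taxa — unites the whole ingroup.
Only F, J, and Z show the derived state '-' for C2, supporting them as a clade.
C3: derived state '+' in Z only — an autapomorphy, so it tells us nothing about relationships among taxa.
Only F and J show the derived state '-' for C4, supporting them as a clade.
Most parsimonious ingroup topology: (((F,J),Z),P).
F and J form a cherry on this tree, so they are sister taxa.

J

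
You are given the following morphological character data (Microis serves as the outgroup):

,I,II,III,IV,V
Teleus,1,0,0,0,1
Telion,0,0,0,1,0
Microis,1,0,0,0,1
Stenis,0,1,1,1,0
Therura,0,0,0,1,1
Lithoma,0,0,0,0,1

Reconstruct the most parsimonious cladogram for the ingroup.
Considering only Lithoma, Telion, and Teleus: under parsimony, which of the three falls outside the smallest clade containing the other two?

Character polarity is set by the outgroup: the derived state is whichever differs from the outgroup's state, so for I, V the derived state is '0', and for the remaining characters it is '1'.
I: derived state '0' in Lithoma, Stenis, Telion, and Therura only — synapomorphy for {Lithoma, Stenis, Telion, Therura}.
II: derived state '1' in Stenis only — an autapomorphy, so it tells us nothing about relationships among taxa.
III: derived state '1' in Stenis only — an autapomorphy, so it tells us nothing about relationships among taxa.
IV (derived state '1') is shared by Stenis, Telion, and Therura — a synapomorphy uniting that clade.
V: derived state '0' in Stenis and Telion only — synapomorphy for {Stenis, Telion}.
Most parsimonious ingroup topology: (Teleus,((Therura,(Stenis,Telion)),Lithoma)).
Telion and Lithoma share a more recent common ancestor with each other than either does with Teleus, so Teleus is the least closely related of the three.

Teleus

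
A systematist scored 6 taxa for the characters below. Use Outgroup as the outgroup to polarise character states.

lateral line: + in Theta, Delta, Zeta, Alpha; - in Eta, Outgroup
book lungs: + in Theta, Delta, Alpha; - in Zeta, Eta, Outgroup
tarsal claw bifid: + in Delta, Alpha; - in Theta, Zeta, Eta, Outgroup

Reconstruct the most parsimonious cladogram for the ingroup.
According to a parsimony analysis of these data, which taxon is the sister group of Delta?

The outgroup has state '-' for every character, so '+' is the derived state throughout.
lateral line (derived state '+') is shared by Alpha, Delta, Theta, and Zeta — a synapomorphy uniting that clade.
book lungs: derived state '+' in Alpha, Delta, and Theta only — synapomorphy for {Alpha, Delta, Theta}.
tarsal claw bifid: derived state '+' in Alpha and Delta only — synapomorphy for {Alpha, Delta}.
Most parsimonious ingroup topology: ((Zeta,(Theta,(Alpha,Delta))),Eta).
Delta and Alpha form a cherry on this tree, so they are sister taxa.

Alpha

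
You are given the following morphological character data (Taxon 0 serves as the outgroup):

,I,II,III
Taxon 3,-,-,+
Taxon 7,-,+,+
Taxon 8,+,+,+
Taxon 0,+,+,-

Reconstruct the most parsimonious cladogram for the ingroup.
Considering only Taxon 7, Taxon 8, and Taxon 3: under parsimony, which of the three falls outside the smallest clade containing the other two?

Character polarity is set by the outgroup: the derived state is whichever differs from the outgroup's state, so for I, II the derived state is '-', and for the remaining characters it is '+'.
I (derived state '-') is shared by Taxon 3 and Taxon 7 — a synapomorphy uniting that clade.
II: derived state '-' in Taxon 3 only — an autapomorphy, so it tells us nothing about relationships among taxa.
III (derived state '+') is shared by all ingroup taxa — unites the whole ingroup.
Most parsimonious ingroup topology: ((Taxon 3,Taxon 7),Taxon 8).
Taxon 7 and Taxon 3 share a more recent common ancestor with each other than either does with Taxon 8, so Taxon 8 is the least closely related of the three.

Taxon 8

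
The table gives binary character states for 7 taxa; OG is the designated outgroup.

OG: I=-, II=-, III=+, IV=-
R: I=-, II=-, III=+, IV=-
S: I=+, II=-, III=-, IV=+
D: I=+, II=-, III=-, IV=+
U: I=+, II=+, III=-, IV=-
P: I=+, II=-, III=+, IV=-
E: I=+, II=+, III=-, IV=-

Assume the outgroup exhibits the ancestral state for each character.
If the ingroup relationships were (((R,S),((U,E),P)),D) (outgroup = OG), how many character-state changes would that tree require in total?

8

Map each character onto (((R,S),((U,E),P)),D) (rooted by OG) and count the minimum state changes it requires (Fitch parsimony):
I: 2; II: 1; III: 3; IV: 2.
Total tree length = 8.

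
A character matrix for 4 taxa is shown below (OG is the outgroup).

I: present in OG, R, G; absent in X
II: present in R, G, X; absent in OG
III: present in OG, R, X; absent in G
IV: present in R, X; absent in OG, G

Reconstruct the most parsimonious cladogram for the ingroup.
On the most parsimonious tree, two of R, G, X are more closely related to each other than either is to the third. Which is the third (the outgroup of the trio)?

G

Character polarity is set by the outgroup: the derived state is whichever differs from the outgroup's state, so for I, III the derived state is 'absent', and for the remaining characters it is 'present'.
I: derived state 'absent' in X only — an autapomorphy, so it tells us nothing about relationships among taxa.
All ingroup taxa share the derived state 'present' for II; it defines the ingroup but does not resolve relationships within it.
III (derived state 'absent') is unique to G (autapomorphy; uninformative for grouping).
IV: derived state 'present' in R and X only — synapomorphy for {R, X}.
Most parsimonious ingroup topology: ((R,X),G).
R and X share a more recent common ancestor with each other than either does with G, so G is the least closely related of the three.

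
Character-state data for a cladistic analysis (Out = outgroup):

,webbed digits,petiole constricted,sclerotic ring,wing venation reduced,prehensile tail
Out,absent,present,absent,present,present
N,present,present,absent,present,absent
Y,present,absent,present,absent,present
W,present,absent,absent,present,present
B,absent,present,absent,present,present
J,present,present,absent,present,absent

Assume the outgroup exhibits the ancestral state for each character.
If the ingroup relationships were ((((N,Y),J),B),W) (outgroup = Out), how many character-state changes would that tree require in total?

8

Map each character onto ((((N,Y),J),B),W) (rooted by Out) and count the minimum state changes it requires (Fitch parsimony):
webbed digits: 2; petiole constricted: 2; sclerotic ring: 1; wing venation reduced: 1; prehensile tail: 2.
Total tree length = 8.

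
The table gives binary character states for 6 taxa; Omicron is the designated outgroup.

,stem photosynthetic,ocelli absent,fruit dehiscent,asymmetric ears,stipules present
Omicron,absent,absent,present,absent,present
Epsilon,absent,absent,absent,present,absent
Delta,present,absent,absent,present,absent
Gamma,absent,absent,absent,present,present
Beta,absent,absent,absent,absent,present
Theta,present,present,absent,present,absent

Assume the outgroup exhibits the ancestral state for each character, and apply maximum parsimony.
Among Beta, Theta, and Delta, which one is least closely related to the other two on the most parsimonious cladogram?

Beta

Character polarity is set by the outgroup: the derived state is whichever differs from the outgroup's state, so for fruit dehiscent, stipules present the derived state is 'absent', and for the remaining characters it is 'present'.
stem photosynthetic (derived state 'present') is shared by Delta and Theta — a synapomorphy uniting that clade.
ocelli absent (derived state 'present') is unique to Theta (autapomorphy; uninformative for grouping).
All ingroup taxa share the derived state 'absent' for fruit dehiscent; it defines the ingroup but does not resolve relationships within it.
asymmetric ears (derived state 'present') is shared by Delta, Epsilon, Gamma, and Theta — a synapomorphy uniting that clade.
stipules present (derived state 'absent') is shared by Delta, Epsilon, and Theta — a synapomorphy uniting that clade.
Most parsimonious ingroup topology: (((Epsilon,(Delta,Theta)),Gamma),Beta).
Delta and Theta share a more recent common ancestor with each other than either does with Beta, so Beta is the least closely related of the three.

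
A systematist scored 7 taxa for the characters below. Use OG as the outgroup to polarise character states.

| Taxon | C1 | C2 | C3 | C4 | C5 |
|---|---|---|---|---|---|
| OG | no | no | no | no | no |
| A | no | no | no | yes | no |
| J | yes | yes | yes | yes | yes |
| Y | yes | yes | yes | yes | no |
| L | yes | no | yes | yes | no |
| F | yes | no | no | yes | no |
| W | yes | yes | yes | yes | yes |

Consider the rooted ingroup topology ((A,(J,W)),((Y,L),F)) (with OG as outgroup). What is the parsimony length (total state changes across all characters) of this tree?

Map each character onto ((A,(J,W)),((Y,L),F)) (rooted by OG) and count the minimum state changes it requires (Fitch parsimony):
C1: 2; C2: 2; C3: 2; C4: 1; C5: 1.
Total tree length = 8.

8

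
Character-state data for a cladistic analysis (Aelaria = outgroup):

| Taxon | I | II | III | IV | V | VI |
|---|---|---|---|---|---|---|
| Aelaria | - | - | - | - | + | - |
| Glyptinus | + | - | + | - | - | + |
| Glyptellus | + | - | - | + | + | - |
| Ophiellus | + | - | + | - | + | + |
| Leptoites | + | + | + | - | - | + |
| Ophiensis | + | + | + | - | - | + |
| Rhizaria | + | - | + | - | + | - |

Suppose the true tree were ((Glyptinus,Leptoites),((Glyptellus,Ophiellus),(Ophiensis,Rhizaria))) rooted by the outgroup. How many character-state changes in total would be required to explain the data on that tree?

Map each character onto ((Glyptinus,Leptoites),((Glyptellus,Ophiellus),(Ophiensis,Rhizaria))) (rooted by Aelaria) and count the minimum state changes it requires (Fitch parsimony):
I: 1; II: 2; III: 2; IV: 1; V: 2; VI: 3.
Total tree length = 11.

11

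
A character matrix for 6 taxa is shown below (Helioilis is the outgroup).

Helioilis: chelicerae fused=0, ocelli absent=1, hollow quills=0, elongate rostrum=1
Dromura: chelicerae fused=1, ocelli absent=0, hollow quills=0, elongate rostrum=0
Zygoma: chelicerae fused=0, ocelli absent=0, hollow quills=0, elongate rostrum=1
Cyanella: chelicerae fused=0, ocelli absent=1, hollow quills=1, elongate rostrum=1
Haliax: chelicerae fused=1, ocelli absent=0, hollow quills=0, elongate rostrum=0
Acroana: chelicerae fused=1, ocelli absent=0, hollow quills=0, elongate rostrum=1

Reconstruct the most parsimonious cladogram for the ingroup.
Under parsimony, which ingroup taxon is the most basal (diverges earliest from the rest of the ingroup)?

Character polarity is set by the outgroup: the derived state is whichever differs from the outgroup's state, so for ocelli absent, elongate rostrum the derived state is '0', and for the remaining characters it is '1'.
chelicerae fused: derived state '1' in Acroana, Dromura, and Haliax only — synapomorphy for {Acroana, Dromura, Haliax}.
Only Acroana, Dromura, Haliax, and Zygoma show the derived state '0' for ocelli absent, supporting them as a clade.
hollow quills: derived state '1' in Cyanella only — an autapomorphy, so it tells us nothing about relationships among taxa.
Only Dromura and Haliax show the derived state '0' for elongate rostrum, supporting them as a clade.
Most parsimonious ingroup topology: ((((Dromura,Haliax),Acroana),Zygoma),Cyanella).
Cyanella is sister to the clade containing all other ingroup taxa, so it is the earliest-diverging (most basal) ingroup lineage.

Cyanella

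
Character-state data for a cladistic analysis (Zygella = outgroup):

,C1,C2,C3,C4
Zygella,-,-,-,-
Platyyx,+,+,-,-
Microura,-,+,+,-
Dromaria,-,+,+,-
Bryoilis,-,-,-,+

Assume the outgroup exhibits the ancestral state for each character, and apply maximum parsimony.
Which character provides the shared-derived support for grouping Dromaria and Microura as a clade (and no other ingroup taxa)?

The outgroup has state '-' for every character, so '+' is the derived state throughout.
C1: derived state '+' in Platyyx only — an autapomorphy, so it tells us nothing about relationships among taxa.
Only Dromaria, Microura, and Platyyx show the derived state '+' for C2, supporting them as a clade.
C3 (derived state '+') is shared by Dromaria and Microura — a synapomorphy uniting that clade.
C4: derived state '+' in Bryoilis only — an autapomorphy, so it tells us nothing about relationships among taxa.
Most parsimonious ingroup topology: ((Platyyx,(Microura,Dromaria)),Bryoilis).
The clade {Dromaria, Microura} is supported by C3: its derived state '+' occurs in exactly those taxa and in no other taxon (including the outgroup).

C3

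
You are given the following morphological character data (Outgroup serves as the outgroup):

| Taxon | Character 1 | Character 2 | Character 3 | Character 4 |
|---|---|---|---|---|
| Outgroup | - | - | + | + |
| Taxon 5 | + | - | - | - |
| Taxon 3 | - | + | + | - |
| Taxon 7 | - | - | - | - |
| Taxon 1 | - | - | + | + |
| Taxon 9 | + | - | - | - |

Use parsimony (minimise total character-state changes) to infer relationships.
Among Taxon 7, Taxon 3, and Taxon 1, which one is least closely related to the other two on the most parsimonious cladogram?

Taxon 1

Character polarity is set by the outgroup: the derived state is whichever differs from the outgroup's state, so for Character 3, Character 4 the derived state is '-', and for the remaining characters it is '+'.
Character 1: derived state '+' in Taxon 5 and Taxon 9 only — synapomorphy for {Taxon 5, Taxon 9}.
Character 2: derived state '+' in Taxon 3 only — an autapomorphy, so it tells us nothing about relationships among taxa.
Character 3: derived state '-' in Taxon 5, Taxon 7, and Taxon 9 only — synapomorphy for {Taxon 5, Taxon 7, Taxon 9}.
Character 4: derived state '-' in Taxon 3, Taxon 5, Taxon 7, and Taxon 9 only — synapomorphy for {Taxon 3, Taxon 5, Taxon 7, Taxon 9}.
Most parsimonious ingroup topology: ((((Taxon 5,Taxon 9),Taxon 7),Taxon 3),Taxon 1).
Taxon 7 and Taxon 3 share a more recent common ancestor with each other than either does with Taxon 1, so Taxon 1 is the least closely related of the three.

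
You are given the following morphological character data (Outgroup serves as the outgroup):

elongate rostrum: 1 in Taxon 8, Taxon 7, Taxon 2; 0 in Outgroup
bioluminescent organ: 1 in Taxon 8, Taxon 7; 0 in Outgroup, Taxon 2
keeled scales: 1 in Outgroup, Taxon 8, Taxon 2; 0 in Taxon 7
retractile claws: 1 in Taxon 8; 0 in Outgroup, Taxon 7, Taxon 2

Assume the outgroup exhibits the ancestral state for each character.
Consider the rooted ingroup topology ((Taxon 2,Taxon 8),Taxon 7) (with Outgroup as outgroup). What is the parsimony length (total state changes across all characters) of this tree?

Map each character onto ((Taxon 2,Taxon 8),Taxon 7) (rooted by Outgroup) and count the minimum state changes it requires (Fitch parsimony):
elongate rostrum: 1; bioluminescent organ: 2; keeled scales: 1; retractile claws: 1.
Total tree length = 5.

5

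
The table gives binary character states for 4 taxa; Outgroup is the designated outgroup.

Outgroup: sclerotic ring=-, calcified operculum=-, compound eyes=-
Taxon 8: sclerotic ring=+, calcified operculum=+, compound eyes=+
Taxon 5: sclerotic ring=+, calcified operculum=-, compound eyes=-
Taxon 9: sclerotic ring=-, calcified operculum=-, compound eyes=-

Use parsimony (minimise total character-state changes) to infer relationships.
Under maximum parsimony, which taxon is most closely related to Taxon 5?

The outgroup has state '-' for every character, so '+' is the derived state throughout.
sclerotic ring: derived state '+' in Taxon 5 and Taxon 8 only — synapomorphy for {Taxon 5, Taxon 8}.
calcified operculum: derived state '+' in Taxon 8 only — an autapomorphy, so it tells us nothing about relationships among taxa.
compound eyes: derived state '+' in Taxon 8 only — an autapomorphy, so it tells us nothing about relationships among taxa.
Most parsimonious ingroup topology: ((Taxon 8,Taxon 5),Taxon 9).
Taxon 5 and Taxon 8 form a cherry on this tree, so they are sister taxa.

Taxon 8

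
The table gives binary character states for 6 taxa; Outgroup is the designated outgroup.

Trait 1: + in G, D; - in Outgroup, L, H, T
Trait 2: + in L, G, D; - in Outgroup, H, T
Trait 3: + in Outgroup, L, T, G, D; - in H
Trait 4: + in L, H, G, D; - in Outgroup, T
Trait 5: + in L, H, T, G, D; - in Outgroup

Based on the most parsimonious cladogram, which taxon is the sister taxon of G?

Character polarity is set by the outgroup: the derived state is whichever differs from the outgroup's state, so for Trait 3 the derived state is '-', and for the remaining characters it is '+'.
Trait 1 (derived state '+') is shared by D and G — a synapomorphy uniting that clade.
Trait 2: derived state '+' in D, G, and L only — synapomorphy for {D, G, L}.
Trait 3 (derived state '-') is unique to H (autapomorphy; uninformative for grouping).
Trait 4 (derived state '+') is shared by D, G, H, and L — a synapomorphy uniting that clade.
All ingroup taxa share the derived state '+' for Trait 5; it defines the ingroup but does not resolve relationships within it.
Most parsimonious ingroup topology: (((L,(G,D)),H),T).
G and D form a cherry on this tree, so they are sister taxa.

D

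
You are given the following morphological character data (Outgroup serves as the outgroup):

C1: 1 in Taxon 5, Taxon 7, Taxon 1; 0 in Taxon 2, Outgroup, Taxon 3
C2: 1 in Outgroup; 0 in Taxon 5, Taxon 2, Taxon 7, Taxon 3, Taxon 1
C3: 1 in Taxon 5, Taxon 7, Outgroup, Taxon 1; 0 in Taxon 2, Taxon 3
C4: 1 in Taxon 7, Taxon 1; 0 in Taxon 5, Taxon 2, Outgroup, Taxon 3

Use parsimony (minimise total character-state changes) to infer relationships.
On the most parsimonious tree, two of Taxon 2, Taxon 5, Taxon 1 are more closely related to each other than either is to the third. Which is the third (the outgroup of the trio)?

Character polarity is set by the outgroup: the derived state is whichever differs from the outgroup's state, so for C2, C3 the derived state is '0', and for the remaining characters it is '1'.
C1: derived state '1' in Taxon 1, Taxon 5, and Taxon 7 only — synapomorphy for {Taxon 1, Taxon 5, Taxon 7}.
C2 (derived state '0') is shared by all ingroup taxa — unites the whole ingroup.
C3: derived state '0' in Taxon 2 and Taxon 3 only — synapomorphy for {Taxon 2, Taxon 3}.
C4: derived state '1' in Taxon 1 and Taxon 7 only — synapomorphy for {Taxon 1, Taxon 7}.
Most parsimonious ingroup topology: ((Taxon 2,Taxon 3),(Taxon 5,(Taxon 1,Taxon 7))).
Taxon 5 and Taxon 1 share a more recent common ancestor with each other than either does with Taxon 2, so Taxon 2 is the least closely related of the three.

Taxon 2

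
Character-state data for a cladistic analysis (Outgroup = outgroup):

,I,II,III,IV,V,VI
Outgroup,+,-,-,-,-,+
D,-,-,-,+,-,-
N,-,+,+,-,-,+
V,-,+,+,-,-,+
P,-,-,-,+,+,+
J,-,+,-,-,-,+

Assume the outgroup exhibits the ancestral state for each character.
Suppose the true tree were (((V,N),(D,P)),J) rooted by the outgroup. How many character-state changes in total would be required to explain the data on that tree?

Map each character onto (((V,N),(D,P)),J) (rooted by Outgroup) and count the minimum state changes it requires (Fitch parsimony):
I: 1; II: 2; III: 1; IV: 1; V: 1; VI: 1.
Total tree length = 7.

7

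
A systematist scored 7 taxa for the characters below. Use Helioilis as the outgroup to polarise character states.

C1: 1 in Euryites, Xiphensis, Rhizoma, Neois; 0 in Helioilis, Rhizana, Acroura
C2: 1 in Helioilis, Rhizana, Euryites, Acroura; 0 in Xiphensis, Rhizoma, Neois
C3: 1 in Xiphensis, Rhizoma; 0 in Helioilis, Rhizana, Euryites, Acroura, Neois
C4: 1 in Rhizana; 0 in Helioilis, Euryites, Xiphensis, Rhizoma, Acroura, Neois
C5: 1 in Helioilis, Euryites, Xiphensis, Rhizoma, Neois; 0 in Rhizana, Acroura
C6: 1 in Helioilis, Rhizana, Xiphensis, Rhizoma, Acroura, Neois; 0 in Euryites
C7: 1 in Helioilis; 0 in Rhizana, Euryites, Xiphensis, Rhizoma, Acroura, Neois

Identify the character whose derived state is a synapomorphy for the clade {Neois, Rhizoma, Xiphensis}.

C2

Character polarity is set by the outgroup: the derived state is whichever differs from the outgroup's state, so for C2, C5, C6, C7 the derived state is '0', and for the remaining characters it is '1'.
C1: derived state '1' in Euryites, Neois, Rhizoma, and Xiphensis only — synapomorphy for {Euryites, Neois, Rhizoma, Xiphensis}.
Only Neois, Rhizoma, and Xiphensis show the derived state '0' for C2, supporting them as a clade.
Only Rhizoma and Xiphensis show the derived state '1' for C3, supporting them as a clade.
C4: derived state '1' in Rhizana only — an autapomorphy, so it tells us nothing about relationships among taxa.
C5: derived state '0' in Acroura and Rhizana only — synapomorphy for {Acroura, Rhizana}.
C6: derived state '0' in Euryites only — an autapomorphy, so it tells us nothing about relationships among taxa.
C7 (derived state '0') is shared by all ingroup taxa — unites the whole ingroup.
Most parsimonious ingroup topology: ((Rhizana,Acroura),(Euryites,((Xiphensis,Rhizoma),Neois))).
The clade {Neois, Rhizoma, Xiphensis} is supported by C2: its derived state '0' occurs in exactly those taxa and in no other taxon (including the outgroup).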